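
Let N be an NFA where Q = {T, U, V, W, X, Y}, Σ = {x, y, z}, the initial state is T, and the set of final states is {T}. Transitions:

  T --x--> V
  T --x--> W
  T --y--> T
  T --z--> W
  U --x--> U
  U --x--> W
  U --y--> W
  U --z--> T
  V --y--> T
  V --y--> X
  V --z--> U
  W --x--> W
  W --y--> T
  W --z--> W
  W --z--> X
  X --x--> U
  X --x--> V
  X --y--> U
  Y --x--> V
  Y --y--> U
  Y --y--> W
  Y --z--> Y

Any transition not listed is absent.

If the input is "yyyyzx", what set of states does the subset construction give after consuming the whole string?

{W}

Start in {T}.
Read 'y': T→{T}; now {T}.
Read 'y': T→{T}; now {T}.
Read 'y': T→{T}; now {T}.
Read 'y': T→{T}; now {T}.
Read 'z': T→{W}; now {W}.
Read 'x': W→{W}; now {W}.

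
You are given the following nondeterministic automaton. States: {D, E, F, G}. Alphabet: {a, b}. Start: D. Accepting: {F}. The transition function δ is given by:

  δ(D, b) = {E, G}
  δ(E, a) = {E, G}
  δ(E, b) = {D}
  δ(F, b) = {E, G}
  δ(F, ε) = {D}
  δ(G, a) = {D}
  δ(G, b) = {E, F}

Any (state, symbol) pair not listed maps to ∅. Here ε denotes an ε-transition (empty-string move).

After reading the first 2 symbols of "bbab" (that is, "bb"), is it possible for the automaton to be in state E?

Start in {D}.
Read 'b': {D} → {E, G}.
Read 'b': {E, G} → {D, E, F}.
State E is in {D, E, F}.

Yes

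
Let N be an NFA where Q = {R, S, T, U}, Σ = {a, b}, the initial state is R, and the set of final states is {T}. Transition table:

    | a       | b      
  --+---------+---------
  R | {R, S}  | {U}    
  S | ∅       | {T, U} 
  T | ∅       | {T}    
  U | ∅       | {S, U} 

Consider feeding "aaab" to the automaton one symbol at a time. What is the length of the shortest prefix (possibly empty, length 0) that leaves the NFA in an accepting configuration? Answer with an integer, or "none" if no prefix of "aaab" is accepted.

4

Start in {R}.
Read 'a': R→{R, S}; now {R, S}.
Read 'a': R→{R, S}, S→∅; now {R, S}.
Read 'a': R→{R, S}, S→∅; now {R, S}.
Read 'b': R→{U}, S→{T, U}; now {T, U}.
None of the earlier sets intersect F, but {T, U} does.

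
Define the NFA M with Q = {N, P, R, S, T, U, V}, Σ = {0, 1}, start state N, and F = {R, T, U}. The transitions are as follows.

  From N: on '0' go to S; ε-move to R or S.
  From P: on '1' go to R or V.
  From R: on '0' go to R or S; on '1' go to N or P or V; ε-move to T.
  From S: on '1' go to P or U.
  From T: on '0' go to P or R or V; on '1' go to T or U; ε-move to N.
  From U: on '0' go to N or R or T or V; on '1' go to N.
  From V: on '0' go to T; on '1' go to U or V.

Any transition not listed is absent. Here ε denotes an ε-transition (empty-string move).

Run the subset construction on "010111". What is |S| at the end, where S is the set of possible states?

Start: ε-closure({N}) = {N, R, S, T}.
Read '0': N→{S}, R→{R, S}, S→∅, T→{P, R, V}; union {P, R, S, V}; ε-closure = {N, P, R, S, T, V}.
Read '1': N→∅, P→{R, V}, R→{N, P, V}, S→{P, U}, T→{T, U}, V→{U, V}; union {N, P, R, T, U, V}; ε-closure = {N, P, R, S, T, U, V}.
Read '0': N→{S}, P→∅, R→{R, S}, S→∅, T→{P, R, V}, U→{N, R, T, V}, V→{T}; now {N, P, R, S, T, V}.
Read '1': N→∅, P→{R, V}, R→{N, P, V}, S→{P, U}, T→{T, U}, V→{U, V}; union {N, P, R, T, U, V}; ε-closure = {N, P, R, S, T, U, V}.
Read '1': N→∅, P→{R, V}, R→{N, P, V}, S→{P, U}, T→{T, U}, U→{N}, V→{U, V}; union {N, P, R, T, U, V}; ε-closure = {N, P, R, S, T, U, V}.
Read '1': N→∅, P→{R, V}, R→{N, P, V}, S→{P, U}, T→{T, U}, U→{N}, V→{U, V}; union {N, P, R, T, U, V}; ε-closure = {N, P, R, S, T, U, V}.
That set has 7 states.

7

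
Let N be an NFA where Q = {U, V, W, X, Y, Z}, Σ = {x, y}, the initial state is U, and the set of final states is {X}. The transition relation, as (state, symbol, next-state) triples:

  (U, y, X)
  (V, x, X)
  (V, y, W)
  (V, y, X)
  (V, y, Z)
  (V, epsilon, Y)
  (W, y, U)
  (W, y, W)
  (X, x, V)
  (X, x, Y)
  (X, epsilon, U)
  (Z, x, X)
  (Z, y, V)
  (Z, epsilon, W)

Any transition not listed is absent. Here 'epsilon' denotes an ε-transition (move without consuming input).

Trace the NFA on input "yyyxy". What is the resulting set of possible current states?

{U, W, X, Z}

Start in {U}.
Read 'y': U→{X}; union {X}; ε-closure = {U, X}.
Read 'y': U→{X}, X→∅; union {X}; ε-closure = {U, X}.
Read 'y': U→{X}, X→∅; union {X}; ε-closure = {U, X}.
Read 'x': U→∅, X→{V, Y}; now {V, Y}.
Read 'y': V→{W, X, Z}, Y→∅; union {W, X, Z}; ε-closure = {U, W, X, Z}.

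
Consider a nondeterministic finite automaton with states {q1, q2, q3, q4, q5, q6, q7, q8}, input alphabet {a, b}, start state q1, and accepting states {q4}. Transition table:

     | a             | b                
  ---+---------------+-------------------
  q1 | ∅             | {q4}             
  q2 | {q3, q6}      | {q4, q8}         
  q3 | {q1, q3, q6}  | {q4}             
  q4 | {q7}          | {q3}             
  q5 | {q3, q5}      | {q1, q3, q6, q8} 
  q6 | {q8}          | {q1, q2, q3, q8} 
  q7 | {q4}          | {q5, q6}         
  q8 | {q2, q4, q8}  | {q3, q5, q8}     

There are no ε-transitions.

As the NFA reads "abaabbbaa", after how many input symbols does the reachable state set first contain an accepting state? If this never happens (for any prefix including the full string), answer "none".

none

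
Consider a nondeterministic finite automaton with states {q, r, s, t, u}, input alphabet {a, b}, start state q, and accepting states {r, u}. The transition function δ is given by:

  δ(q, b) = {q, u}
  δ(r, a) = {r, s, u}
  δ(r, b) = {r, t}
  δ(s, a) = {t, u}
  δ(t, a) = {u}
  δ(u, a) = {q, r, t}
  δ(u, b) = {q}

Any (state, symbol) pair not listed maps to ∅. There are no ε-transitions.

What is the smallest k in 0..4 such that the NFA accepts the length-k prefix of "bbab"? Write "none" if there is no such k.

1

Start in {q}.
Read 'b': q→{q, u}; now {q, u}.
None of the earlier sets intersect F, but {q, u} does.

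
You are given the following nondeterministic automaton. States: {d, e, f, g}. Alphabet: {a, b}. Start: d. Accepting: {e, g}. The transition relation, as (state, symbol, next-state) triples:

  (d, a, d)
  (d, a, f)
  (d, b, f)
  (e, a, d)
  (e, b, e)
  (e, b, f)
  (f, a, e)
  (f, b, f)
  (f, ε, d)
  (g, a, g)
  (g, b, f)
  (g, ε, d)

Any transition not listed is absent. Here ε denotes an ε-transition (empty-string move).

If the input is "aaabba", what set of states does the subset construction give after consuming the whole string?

{d, e, f}

Start in {d}.
Read 'a': {d} → {d, f}.
Read 'a': {d, f} → {d, e, f}.
Read 'a': {d, e, f} → {d, e, f}.
Read 'b': {d, e, f} → {d, e, f}.
Read 'b': {d, e, f} → {d, e, f}.
Read 'a': {d, e, f} → {d, e, f}.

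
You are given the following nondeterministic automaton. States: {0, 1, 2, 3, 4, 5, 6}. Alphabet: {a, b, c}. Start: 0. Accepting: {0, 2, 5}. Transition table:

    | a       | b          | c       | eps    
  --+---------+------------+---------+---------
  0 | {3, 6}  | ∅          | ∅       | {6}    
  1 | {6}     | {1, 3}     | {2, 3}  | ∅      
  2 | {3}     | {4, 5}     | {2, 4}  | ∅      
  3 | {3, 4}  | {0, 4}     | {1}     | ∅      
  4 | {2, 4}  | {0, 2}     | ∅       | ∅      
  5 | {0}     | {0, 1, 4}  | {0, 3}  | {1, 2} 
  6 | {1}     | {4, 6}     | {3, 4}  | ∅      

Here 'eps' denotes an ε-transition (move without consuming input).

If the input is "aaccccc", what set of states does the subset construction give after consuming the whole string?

{1, 2, 3, 4}

Start: ε-closure({0}) = {0, 6}.
Read 'a': {0, 6} → {1, 3, 6}.
Read 'a': {1, 3, 6} → {1, 3, 4, 6}.
Read 'c': {1, 3, 4, 6} → {1, 2, 3, 4}.
Read 'c': {1, 2, 3, 4} → {1, 2, 3, 4}.
Read 'c': {1, 2, 3, 4} → {1, 2, 3, 4}.
Read 'c': {1, 2, 3, 4} → {1, 2, 3, 4}.
Read 'c': {1, 2, 3, 4} → {1, 2, 3, 4}.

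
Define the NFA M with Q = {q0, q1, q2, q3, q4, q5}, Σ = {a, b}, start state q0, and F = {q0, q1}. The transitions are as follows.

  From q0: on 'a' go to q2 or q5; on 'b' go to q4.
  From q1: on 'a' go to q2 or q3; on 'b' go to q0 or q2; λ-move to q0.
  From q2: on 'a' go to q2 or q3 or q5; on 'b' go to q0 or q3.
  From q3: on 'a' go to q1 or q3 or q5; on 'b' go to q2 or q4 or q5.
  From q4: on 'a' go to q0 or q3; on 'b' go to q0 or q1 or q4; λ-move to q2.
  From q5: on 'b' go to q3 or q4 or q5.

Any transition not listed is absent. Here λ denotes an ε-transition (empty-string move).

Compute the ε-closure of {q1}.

Begin with {q1}.
ε-move q1 → q0; add q0.

{q0, q1}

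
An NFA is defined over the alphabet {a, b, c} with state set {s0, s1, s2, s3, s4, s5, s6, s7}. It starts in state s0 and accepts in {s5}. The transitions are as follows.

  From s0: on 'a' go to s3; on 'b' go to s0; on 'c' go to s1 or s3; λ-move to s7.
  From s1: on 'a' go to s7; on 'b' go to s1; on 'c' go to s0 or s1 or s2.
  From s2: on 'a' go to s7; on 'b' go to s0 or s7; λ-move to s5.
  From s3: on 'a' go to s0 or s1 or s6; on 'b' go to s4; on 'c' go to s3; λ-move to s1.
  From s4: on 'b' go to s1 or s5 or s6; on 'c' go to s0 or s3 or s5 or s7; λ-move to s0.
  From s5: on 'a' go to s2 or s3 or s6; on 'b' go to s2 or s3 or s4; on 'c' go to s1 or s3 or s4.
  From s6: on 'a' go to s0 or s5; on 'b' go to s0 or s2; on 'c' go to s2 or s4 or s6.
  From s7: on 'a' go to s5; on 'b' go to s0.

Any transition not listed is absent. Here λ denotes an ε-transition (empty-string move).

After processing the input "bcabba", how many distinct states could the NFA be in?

7

Start: ε-closure({s0}) = {s0, s7}.
Read 'b': s0→{s0}, s7→{s0}; union {s0}; ε-closure = {s0, s7}.
Read 'c': s0→{s1, s3}, s7→∅; now {s1, s3}.
Read 'a': s1→{s7}, s3→{s0, s1, s6}; now {s0, s1, s6, s7}.
Read 'b': s0→{s0}, s1→{s1}, s6→{s0, s2}, s7→{s0}; union {s0, s1, s2}; ε-closure = {s0, s1, s2, s5, s7}.
Read 'b': s0→{s0}, s1→{s1}, s2→{s0, s7}, s5→{s2, s3, s4}, s7→{s0}; union {s0, s1, s2, s3, s4, s7}; ε-closure = {s0, s1, s2, s3, s4, s5, s7}.
Read 'a': s0→{s3}, s1→{s7}, s2→{s7}, s3→{s0, s1, s6}, s4→∅, s5→{s2, s3, s6}, s7→{s5}; now {s0, s1, s2, s3, s5, s6, s7}.
That set has 7 states.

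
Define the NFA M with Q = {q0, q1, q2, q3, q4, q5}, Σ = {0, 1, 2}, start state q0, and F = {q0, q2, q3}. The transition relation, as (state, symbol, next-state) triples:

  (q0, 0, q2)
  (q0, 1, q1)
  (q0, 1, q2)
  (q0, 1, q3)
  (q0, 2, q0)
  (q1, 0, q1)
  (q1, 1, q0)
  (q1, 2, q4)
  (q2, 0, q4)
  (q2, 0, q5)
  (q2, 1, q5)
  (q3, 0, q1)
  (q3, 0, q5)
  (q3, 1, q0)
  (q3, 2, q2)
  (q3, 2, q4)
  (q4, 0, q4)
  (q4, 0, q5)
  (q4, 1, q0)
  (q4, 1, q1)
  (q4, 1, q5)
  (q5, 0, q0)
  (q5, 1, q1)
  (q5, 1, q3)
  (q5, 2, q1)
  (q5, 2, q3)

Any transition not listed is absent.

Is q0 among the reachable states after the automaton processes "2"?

Yes

Start in {q0}.
Read '2': q0→{q0}; now {q0}.
State q0 is in {q0}.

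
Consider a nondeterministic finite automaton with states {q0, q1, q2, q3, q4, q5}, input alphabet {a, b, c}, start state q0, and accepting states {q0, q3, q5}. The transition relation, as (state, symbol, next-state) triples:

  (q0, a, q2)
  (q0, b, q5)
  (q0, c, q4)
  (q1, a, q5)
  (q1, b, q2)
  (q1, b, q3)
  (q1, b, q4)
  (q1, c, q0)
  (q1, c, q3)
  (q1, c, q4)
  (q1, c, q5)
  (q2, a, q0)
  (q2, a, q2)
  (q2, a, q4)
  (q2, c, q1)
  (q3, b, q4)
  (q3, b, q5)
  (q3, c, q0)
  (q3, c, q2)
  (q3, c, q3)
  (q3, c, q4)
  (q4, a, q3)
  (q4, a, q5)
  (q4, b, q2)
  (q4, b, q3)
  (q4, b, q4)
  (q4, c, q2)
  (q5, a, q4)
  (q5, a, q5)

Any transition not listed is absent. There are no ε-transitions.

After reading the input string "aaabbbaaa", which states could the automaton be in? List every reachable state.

{q0, q2, q3, q4, q5}

Start in {q0}.
Read 'a': q0→{q2}; now {q2}.
Read 'a': q2→{q0, q2, q4}; now {q0, q2, q4}.
Read 'a': q0→{q2}, q2→{q0, q2, q4}, q4→{q3, q5}; now {q0, q2, q3, q4, q5}.
Read 'b': q0→{q5}, q2→∅, q3→{q4, q5}, q4→{q2, q3, q4}, q5→∅; now {q2, q3, q4, q5}.
Read 'b': q2→∅, q3→{q4, q5}, q4→{q2, q3, q4}, q5→∅; now {q2, q3, q4, q5}.
Read 'b': q2→∅, q3→{q4, q5}, q4→{q2, q3, q4}, q5→∅; now {q2, q3, q4, q5}.
Read 'a': q2→{q0, q2, q4}, q3→∅, q4→{q3, q5}, q5→{q4, q5}; now {q0, q2, q3, q4, q5}.
Read 'a': q0→{q2}, q2→{q0, q2, q4}, q3→∅, q4→{q3, q5}, q5→{q4, q5}; now {q0, q2, q3, q4, q5}.
Read 'a': q0→{q2}, q2→{q0, q2, q4}, q3→∅, q4→{q3, q5}, q5→{q4, q5}; now {q0, q2, q3, q4, q5}.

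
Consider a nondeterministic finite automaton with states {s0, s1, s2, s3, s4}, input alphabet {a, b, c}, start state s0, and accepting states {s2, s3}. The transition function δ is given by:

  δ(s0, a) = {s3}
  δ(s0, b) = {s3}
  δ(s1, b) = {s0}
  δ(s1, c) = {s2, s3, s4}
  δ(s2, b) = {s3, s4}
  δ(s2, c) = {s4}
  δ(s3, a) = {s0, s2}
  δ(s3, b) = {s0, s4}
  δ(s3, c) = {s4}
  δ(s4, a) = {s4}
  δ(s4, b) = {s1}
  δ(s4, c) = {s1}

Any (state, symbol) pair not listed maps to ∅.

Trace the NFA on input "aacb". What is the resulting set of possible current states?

{s1}

Start in {s0}.
Read 'a': s0→{s3}; now {s3}.
Read 'a': s3→{s0, s2}; now {s0, s2}.
Read 'c': s0→∅, s2→{s4}; now {s4}.
Read 'b': s4→{s1}; now {s1}.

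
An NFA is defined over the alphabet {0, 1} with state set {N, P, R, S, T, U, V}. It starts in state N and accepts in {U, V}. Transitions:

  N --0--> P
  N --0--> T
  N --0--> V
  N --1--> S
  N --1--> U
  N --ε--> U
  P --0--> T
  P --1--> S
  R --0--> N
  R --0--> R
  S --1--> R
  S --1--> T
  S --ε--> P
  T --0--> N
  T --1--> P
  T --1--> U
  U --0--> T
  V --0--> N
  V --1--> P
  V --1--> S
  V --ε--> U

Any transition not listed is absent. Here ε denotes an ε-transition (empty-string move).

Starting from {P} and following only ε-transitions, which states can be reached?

Begin with {P}.
No ε-moves leave this set, so the closure equals the set itself.

{P}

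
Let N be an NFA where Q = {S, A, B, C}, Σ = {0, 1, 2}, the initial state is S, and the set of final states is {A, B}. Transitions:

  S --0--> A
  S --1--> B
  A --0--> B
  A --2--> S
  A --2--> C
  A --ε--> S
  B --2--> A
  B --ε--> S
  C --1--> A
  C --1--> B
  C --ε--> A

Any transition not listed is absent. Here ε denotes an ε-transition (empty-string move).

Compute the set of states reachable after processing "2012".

Start in {S}.
Read '2': S→∅; now ∅.
The set is empty and remains empty for the remaining 3 symbols.

∅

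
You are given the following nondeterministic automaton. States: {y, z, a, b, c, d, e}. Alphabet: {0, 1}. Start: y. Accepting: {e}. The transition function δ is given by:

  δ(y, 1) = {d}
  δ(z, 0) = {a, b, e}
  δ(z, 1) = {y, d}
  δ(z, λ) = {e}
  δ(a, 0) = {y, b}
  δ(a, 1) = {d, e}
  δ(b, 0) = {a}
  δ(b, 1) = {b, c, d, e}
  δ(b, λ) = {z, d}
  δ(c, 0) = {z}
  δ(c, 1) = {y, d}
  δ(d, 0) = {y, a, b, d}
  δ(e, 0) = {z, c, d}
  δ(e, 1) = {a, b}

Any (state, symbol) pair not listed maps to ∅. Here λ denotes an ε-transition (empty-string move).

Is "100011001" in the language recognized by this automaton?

Start in {y}.
Read '1': {y} → {d}.
Read '0': {d} → {y, z, a, b, d, e}.
Read '0': {y, z, a, b, d, e} → {y, z, a, b, c, d, e}.
Read '0': {y, z, a, b, c, d, e} → {y, z, a, b, c, d, e}.
Read '1': {y, z, a, b, c, d, e} → {y, z, a, b, c, d, e}.
Read '1': {y, z, a, b, c, d, e} → {y, z, a, b, c, d, e}.
Read '0': {y, z, a, b, c, d, e} → {y, z, a, b, c, d, e}.
Read '0': {y, z, a, b, c, d, e} → {y, z, a, b, c, d, e}.
Read '1': {y, z, a, b, c, d, e} → {y, z, a, b, c, d, e}.
The final set {y, z, a, b, c, d, e} contains the accepting state e.

Yes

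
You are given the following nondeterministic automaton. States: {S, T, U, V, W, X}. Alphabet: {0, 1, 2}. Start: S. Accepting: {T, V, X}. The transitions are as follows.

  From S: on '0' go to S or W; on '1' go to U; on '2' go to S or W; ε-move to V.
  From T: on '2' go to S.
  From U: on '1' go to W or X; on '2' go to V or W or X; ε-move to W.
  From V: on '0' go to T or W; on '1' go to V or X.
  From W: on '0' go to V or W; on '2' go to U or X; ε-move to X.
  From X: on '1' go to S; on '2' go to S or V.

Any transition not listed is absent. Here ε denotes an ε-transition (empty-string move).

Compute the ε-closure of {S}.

{S, V}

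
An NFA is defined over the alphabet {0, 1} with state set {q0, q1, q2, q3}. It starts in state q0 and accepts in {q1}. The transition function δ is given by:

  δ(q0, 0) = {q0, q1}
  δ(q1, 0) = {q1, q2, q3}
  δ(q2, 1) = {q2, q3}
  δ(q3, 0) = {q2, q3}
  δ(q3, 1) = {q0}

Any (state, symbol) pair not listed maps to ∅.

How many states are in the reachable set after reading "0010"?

Start in {q0}.
Read '0': q0→{q0, q1}; now {q0, q1}.
Read '0': q0→{q0, q1}, q1→{q1, q2, q3}; now {q0, q1, q2, q3}.
Read '1': q0→∅, q1→∅, q2→{q2, q3}, q3→{q0}; now {q0, q2, q3}.
Read '0': q0→{q0, q1}, q2→∅, q3→{q2, q3}; now {q0, q1, q2, q3}.
That set has 4 states.

4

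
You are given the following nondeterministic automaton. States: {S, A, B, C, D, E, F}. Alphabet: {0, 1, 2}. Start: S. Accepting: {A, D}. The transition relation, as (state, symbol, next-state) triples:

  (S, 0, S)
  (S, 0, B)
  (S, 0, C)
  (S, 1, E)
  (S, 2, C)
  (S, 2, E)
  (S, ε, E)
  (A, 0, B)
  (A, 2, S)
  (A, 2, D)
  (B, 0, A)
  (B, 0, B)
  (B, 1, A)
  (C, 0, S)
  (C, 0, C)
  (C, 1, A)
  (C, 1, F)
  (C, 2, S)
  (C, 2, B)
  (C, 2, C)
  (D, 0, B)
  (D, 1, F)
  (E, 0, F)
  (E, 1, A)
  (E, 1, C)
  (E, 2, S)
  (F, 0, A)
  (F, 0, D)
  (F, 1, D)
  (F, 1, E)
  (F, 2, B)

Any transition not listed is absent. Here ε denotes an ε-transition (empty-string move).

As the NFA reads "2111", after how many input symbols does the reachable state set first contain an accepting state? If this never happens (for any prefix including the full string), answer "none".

Start: ε-closure({S}) = {S, E}.
Read '2': {S, E} → {S, C, E}.
Read '1': {S, C, E} → {A, C, E, F}.
None of the earlier sets intersect F, but {A, C, E, F} does.

2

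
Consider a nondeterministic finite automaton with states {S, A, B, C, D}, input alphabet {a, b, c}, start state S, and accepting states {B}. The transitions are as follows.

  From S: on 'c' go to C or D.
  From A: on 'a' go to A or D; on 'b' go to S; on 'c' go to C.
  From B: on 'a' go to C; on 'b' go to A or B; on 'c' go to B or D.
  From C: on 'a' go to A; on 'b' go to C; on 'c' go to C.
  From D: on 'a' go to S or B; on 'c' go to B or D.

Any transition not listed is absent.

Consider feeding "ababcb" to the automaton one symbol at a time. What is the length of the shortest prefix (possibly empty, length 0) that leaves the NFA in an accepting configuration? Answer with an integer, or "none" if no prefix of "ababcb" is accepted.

none

Start in {S}.
Read 'a': {S} → ∅.
The set is empty and remains empty for the remaining 5 symbols.
No reachable set along the way intersects F.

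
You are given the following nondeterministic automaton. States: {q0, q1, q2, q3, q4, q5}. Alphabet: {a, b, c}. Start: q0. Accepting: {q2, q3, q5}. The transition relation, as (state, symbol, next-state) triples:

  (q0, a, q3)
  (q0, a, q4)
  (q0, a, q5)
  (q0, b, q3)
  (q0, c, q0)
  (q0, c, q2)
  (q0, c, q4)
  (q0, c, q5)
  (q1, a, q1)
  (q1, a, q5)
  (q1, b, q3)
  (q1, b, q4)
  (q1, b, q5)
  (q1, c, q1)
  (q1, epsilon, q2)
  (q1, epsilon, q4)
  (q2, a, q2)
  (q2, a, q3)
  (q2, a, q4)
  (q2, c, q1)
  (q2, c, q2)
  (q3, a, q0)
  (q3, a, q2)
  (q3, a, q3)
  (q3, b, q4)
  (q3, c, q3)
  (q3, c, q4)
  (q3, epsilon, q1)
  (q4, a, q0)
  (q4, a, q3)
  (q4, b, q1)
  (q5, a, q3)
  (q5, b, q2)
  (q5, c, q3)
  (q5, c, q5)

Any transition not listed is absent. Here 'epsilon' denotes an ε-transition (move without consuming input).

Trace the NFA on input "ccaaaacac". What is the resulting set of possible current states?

Start in {q0}.
Read 'c': q0→{q0, q2, q4, q5}; now {q0, q2, q4, q5}.
Read 'c': q0→{q0, q2, q4, q5}, q2→{q1, q2}, q4→∅, q5→{q3, q5}; now {q0, q1, q2, q3, q4, q5}.
Read 'a': q0→{q3, q4, q5}, q1→{q1, q5}, q2→{q2, q3, q4}, q3→{q0, q2, q3}, q4→{q0, q3}, q5→{q3}; now {q0, q1, q2, q3, q4, q5}.
Read 'a': q0→{q3, q4, q5}, q1→{q1, q5}, q2→{q2, q3, q4}, q3→{q0, q2, q3}, q4→{q0, q3}, q5→{q3}; now {q0, q1, q2, q3, q4, q5}.
Read 'a': q0→{q3, q4, q5}, q1→{q1, q5}, q2→{q2, q3, q4}, q3→{q0, q2, q3}, q4→{q0, q3}, q5→{q3}; now {q0, q1, q2, q3, q4, q5}.
Read 'a': q0→{q3, q4, q5}, q1→{q1, q5}, q2→{q2, q3, q4}, q3→{q0, q2, q3}, q4→{q0, q3}, q5→{q3}; now {q0, q1, q2, q3, q4, q5}.
Read 'c': q0→{q0, q2, q4, q5}, q1→{q1}, q2→{q1, q2}, q3→{q3, q4}, q4→∅, q5→{q3, q5}; now {q0, q1, q2, q3, q4, q5}.
Read 'a': q0→{q3, q4, q5}, q1→{q1, q5}, q2→{q2, q3, q4}, q3→{q0, q2, q3}, q4→{q0, q3}, q5→{q3}; now {q0, q1, q2, q3, q4, q5}.
Read 'c': q0→{q0, q2, q4, q5}, q1→{q1}, q2→{q1, q2}, q3→{q3, q4}, q4→∅, q5→{q3, q5}; now {q0, q1, q2, q3, q4, q5}.

{q0, q1, q2, q3, q4, q5}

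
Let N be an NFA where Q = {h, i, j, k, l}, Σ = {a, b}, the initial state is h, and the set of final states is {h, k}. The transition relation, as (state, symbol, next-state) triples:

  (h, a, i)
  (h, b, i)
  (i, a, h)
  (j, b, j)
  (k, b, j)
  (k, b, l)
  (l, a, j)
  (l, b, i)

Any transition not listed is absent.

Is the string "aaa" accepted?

Start in {h}.
Read 'a': h→{i}; now {i}.
Read 'a': i→{h}; now {h}.
Read 'a': h→{i}; now {i}.
The final set {i} contains no accepting state.

No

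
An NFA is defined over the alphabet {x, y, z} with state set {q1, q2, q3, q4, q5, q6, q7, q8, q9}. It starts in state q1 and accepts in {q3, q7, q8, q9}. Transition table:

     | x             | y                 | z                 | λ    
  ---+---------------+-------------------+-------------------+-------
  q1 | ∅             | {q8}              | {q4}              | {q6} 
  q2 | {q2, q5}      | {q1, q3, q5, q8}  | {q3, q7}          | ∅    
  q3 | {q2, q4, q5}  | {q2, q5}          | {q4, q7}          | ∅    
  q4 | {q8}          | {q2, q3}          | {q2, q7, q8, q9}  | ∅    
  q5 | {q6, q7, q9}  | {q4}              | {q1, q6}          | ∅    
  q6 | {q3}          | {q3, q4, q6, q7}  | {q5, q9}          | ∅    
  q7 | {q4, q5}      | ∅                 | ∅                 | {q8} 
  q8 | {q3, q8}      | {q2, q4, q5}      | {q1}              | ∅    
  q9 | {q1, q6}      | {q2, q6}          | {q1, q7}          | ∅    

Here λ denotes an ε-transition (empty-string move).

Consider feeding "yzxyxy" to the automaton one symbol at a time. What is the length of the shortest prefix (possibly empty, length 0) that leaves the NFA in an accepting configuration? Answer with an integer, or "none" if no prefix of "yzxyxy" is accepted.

1

Start: ε-closure({q1}) = {q1, q6}.
Read 'y': {q1, q6} → {q3, q4, q6, q7, q8}.
None of the earlier sets intersect F, but {q3, q4, q6, q7, q8} does.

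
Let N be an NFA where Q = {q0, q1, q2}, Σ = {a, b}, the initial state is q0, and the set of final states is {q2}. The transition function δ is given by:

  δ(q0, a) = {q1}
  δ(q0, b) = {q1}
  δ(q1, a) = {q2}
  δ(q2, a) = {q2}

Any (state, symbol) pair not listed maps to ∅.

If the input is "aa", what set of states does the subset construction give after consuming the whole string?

Start in {q0}.
Read 'a': {q0} → {q1}.
Read 'a': {q1} → {q2}.

{q2}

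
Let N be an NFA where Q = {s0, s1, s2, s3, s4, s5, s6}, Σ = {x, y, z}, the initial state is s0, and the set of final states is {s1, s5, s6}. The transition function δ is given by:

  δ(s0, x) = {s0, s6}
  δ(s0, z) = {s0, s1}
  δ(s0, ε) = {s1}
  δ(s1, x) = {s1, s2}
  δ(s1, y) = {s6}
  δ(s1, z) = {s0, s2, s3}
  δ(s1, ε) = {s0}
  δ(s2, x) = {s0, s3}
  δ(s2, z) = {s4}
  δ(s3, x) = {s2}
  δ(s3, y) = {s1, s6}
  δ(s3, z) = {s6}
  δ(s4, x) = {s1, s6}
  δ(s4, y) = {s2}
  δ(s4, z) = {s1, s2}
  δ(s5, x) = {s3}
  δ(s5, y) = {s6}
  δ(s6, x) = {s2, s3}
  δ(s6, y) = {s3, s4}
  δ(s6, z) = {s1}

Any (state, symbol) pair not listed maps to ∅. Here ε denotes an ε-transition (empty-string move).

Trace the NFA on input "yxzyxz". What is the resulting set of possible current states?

Start: ε-closure({s0}) = {s0, s1}.
Read 'y': s0→∅, s1→{s6}; now {s6}.
Read 'x': s6→{s2, s3}; now {s2, s3}.
Read 'z': s2→{s4}, s3→{s6}; now {s4, s6}.
Read 'y': s4→{s2}, s6→{s3, s4}; now {s2, s3, s4}.
Read 'x': s2→{s0, s3}, s3→{s2}, s4→{s1, s6}; now {s0, s1, s2, s3, s6}.
Read 'z': s0→{s0, s1}, s1→{s0, s2, s3}, s2→{s4}, s3→{s6}, s6→{s1}; now {s0, s1, s2, s3, s4, s6}.

{s0, s1, s2, s3, s4, s6}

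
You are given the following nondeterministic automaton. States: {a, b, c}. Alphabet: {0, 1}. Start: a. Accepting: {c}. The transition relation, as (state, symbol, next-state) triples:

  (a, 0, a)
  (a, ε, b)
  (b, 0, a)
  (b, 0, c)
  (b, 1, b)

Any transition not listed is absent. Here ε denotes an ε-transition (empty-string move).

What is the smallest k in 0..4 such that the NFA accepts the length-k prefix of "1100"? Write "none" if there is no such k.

3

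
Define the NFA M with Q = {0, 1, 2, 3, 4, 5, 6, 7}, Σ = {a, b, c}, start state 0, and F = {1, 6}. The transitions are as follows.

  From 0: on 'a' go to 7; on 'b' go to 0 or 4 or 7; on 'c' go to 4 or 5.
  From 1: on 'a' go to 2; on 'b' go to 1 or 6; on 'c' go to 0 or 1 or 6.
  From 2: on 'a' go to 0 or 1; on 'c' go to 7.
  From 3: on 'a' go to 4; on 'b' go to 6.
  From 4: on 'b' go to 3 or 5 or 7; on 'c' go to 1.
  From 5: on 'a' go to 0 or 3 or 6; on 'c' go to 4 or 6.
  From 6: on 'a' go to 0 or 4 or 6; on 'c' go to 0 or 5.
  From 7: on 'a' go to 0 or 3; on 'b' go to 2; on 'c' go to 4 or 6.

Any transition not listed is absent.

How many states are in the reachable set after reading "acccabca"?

6

Start in {0}.
Read 'a': 0→{7}; now {7}.
Read 'c': 7→{4, 6}; now {4, 6}.
Read 'c': 4→{1}, 6→{0, 5}; now {0, 1, 5}.
Read 'c': 0→{4, 5}, 1→{0, 1, 6}, 5→{4, 6}; now {0, 1, 4, 5, 6}.
Read 'a': 0→{7}, 1→{2}, 4→∅, 5→{0, 3, 6}, 6→{0, 4, 6}; now {0, 2, 3, 4, 6, 7}.
Read 'b': 0→{0, 4, 7}, 2→∅, 3→{6}, 4→{3, 5, 7}, 6→∅, 7→{2}; now {0, 2, 3, 4, 5, 6, 7}.
Read 'c': 0→{4, 5}, 2→{7}, 3→∅, 4→{1}, 5→{4, 6}, 6→{0, 5}, 7→{4, 6}; now {0, 1, 4, 5, 6, 7}.
Read 'a': 0→{7}, 1→{2}, 4→∅, 5→{0, 3, 6}, 6→{0, 4, 6}, 7→{0, 3}; now {0, 2, 3, 4, 6, 7}.
That set has 6 states.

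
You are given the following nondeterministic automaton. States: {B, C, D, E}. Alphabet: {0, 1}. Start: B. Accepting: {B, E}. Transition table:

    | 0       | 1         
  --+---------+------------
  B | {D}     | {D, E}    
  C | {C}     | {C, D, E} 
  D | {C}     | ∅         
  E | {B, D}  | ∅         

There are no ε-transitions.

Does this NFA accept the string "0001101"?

Yes

Start in {B}.
Read '0': B→{D}; now {D}.
Read '0': D→{C}; now {C}.
Read '0': C→{C}; now {C}.
Read '1': C→{C, D, E}; now {C, D, E}.
Read '1': C→{C, D, E}, D→∅, E→∅; now {C, D, E}.
Read '0': C→{C}, D→{C}, E→{B, D}; now {B, C, D}.
Read '1': B→{D, E}, C→{C, D, E}, D→∅; now {C, D, E}.
The final set {C, D, E} contains the accepting state E.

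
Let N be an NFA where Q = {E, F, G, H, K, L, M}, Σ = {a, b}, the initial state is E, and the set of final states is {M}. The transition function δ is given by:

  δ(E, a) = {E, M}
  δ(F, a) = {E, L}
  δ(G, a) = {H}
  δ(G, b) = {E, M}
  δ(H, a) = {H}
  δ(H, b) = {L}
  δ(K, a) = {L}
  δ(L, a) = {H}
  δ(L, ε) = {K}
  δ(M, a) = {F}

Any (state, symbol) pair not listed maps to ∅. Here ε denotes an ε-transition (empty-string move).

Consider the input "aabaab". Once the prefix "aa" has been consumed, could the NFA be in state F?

Start in {E}.
Read 'a': {E} → {E, M}.
Read 'a': {E, M} → {E, F, M}.
State F is in {E, F, M}.

Yes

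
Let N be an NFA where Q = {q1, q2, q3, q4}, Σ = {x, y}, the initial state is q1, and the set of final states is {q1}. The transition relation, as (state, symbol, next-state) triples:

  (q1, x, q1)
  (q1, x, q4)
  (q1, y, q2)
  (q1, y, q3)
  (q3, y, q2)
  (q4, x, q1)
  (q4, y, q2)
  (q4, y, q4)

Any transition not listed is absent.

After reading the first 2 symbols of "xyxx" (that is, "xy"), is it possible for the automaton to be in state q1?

Start in {q1}.
Read 'x': {q1} → {q1, q4}.
Read 'y': {q1, q4} → {q2, q3, q4}.
State q1 is not in {q2, q3, q4}.

No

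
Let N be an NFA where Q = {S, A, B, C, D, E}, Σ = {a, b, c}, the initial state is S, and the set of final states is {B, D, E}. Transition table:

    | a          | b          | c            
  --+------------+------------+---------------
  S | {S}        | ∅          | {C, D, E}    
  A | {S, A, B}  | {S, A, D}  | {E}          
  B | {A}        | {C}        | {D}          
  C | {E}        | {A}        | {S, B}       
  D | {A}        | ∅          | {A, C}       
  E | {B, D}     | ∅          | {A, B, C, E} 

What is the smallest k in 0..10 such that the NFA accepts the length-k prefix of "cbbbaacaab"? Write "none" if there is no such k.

1

Start in {S}.
Read 'c': {S} → {C, D, E}.
None of the earlier sets intersect F, but {C, D, E} does.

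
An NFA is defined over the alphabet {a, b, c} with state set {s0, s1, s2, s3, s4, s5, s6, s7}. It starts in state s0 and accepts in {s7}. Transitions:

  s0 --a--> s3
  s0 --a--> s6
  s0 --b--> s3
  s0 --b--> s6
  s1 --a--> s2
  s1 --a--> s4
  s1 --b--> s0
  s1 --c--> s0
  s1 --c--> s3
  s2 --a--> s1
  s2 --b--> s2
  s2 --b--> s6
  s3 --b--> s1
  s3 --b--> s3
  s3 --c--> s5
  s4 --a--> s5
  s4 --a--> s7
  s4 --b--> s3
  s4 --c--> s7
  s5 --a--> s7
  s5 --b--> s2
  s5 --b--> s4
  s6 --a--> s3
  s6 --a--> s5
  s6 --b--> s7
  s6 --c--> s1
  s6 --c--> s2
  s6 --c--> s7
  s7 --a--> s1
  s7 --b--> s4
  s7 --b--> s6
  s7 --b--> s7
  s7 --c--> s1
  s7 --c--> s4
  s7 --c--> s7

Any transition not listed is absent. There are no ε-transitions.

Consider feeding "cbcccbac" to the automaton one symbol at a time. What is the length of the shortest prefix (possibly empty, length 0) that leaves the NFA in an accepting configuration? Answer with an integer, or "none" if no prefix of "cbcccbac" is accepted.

none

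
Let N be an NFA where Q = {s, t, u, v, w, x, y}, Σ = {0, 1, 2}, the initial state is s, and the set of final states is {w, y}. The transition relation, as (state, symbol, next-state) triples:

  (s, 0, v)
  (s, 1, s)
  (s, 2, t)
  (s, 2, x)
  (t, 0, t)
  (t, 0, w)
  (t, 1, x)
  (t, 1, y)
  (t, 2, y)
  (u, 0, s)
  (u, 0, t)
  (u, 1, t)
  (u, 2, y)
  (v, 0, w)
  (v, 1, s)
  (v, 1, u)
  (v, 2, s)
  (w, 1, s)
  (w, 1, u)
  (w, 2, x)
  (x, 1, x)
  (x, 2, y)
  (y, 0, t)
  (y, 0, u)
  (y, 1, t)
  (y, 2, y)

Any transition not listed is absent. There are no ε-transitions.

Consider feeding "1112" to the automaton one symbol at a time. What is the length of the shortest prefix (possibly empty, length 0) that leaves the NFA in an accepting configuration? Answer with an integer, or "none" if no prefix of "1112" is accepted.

none

Start in {s}.
Read '1': {s} → {s}.
Read '1': {s} → {s}.
Read '1': {s} → {s}.
Read '2': {s} → {t, x}.
No reachable set along the way intersects F.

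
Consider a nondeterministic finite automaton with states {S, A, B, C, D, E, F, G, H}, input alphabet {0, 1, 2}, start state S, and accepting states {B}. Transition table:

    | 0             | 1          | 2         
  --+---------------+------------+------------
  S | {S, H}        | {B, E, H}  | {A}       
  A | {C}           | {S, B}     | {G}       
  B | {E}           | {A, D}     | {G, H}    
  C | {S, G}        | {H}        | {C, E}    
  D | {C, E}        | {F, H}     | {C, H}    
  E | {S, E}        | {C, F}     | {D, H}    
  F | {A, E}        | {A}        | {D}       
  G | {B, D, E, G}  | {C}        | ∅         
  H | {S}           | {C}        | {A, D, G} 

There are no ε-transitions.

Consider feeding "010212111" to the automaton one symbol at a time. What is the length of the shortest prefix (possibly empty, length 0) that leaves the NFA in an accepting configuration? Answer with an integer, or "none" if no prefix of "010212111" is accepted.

2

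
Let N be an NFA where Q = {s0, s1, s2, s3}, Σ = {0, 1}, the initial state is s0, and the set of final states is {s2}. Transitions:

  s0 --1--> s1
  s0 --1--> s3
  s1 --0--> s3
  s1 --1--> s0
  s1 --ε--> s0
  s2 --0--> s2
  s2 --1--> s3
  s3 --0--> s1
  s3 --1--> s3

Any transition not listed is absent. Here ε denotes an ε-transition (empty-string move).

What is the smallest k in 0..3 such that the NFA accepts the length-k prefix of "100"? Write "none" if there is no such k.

Start in {s0}.
Read '1': {s0} → {s0, s1, s3}.
Read '0': {s0, s1, s3} → {s0, s1, s3}.
Read '0': {s0, s1, s3} → {s0, s1, s3}.
No reachable set along the way intersects F.

none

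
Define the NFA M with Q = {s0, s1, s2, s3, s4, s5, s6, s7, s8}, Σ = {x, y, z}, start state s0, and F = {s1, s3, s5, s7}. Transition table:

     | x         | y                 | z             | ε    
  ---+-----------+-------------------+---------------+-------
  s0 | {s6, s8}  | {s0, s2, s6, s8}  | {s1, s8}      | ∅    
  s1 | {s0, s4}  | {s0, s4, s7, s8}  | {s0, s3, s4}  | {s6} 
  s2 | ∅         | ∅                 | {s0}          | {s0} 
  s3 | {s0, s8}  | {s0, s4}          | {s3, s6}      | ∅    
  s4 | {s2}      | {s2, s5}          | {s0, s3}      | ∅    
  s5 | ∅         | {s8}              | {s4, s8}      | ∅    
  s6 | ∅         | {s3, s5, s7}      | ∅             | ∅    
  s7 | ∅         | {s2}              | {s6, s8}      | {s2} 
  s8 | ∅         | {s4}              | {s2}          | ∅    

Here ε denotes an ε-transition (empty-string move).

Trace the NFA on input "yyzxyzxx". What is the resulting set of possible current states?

{s0, s2, s6, s8}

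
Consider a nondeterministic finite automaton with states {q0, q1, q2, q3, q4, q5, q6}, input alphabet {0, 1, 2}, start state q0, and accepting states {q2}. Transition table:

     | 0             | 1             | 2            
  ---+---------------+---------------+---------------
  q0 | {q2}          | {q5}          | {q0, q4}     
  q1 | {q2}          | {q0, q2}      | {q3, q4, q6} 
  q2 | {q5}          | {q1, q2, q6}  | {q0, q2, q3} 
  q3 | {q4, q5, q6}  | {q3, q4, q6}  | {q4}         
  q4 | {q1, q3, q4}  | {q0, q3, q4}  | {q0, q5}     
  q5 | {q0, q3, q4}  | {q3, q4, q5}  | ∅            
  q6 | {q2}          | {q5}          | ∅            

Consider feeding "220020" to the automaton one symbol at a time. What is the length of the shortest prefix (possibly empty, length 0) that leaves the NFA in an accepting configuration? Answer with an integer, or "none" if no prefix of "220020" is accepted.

3

Start in {q0}.
Read '2': q0→{q0, q4}; now {q0, q4}.
Read '2': q0→{q0, q4}, q4→{q0, q5}; now {q0, q4, q5}.
Read '0': q0→{q2}, q4→{q1, q3, q4}, q5→{q0, q3, q4}; now {q0, q1, q2, q3, q4}.
None of the earlier sets intersect F, but {q0, q1, q2, q3, q4} does.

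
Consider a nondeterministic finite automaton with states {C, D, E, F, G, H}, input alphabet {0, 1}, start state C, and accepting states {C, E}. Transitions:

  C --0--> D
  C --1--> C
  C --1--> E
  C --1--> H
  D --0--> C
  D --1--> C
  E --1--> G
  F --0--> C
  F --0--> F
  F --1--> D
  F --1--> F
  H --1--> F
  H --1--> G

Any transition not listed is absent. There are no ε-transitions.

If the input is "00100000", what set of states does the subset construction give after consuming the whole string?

Start in {C}.
Read '0': {C} → {D}.
Read '0': {D} → {C}.
Read '1': {C} → {C, E, H}.
Read '0': {C, E, H} → {D}.
Read '0': {D} → {C}.
Read '0': {C} → {D}.
Read '0': {D} → {C}.
Read '0': {C} → {D}.

{D}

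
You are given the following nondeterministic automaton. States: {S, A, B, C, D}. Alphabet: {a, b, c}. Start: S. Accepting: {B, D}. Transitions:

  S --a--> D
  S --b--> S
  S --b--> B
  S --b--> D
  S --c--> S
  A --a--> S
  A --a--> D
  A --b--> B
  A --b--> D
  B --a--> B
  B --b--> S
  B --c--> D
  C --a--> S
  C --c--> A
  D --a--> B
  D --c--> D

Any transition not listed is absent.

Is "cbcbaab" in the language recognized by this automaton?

No

Start in {S}.
Read 'c': S→{S}; now {S}.
Read 'b': S→{S, B, D}; now {S, B, D}.
Read 'c': S→{S}, B→{D}, D→{D}; now {S, D}.
Read 'b': S→{S, B, D}, D→∅; now {S, B, D}.
Read 'a': S→{D}, B→{B}, D→{B}; now {B, D}.
Read 'a': B→{B}, D→{B}; now {B}.
Read 'b': B→{S}; now {S}.
The final set {S} contains no accepting state.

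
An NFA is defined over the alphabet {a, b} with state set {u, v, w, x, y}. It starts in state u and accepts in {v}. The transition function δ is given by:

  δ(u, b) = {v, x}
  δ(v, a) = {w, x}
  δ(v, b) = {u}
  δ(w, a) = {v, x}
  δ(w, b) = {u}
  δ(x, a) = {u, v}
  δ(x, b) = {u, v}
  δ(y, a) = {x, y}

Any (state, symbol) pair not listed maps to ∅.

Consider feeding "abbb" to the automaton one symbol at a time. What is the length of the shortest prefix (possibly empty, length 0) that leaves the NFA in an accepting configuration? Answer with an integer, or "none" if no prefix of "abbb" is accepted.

none

Start in {u}.
Read 'a': u→∅; now ∅.
The set is empty and remains empty for the remaining 3 symbols.
No reachable set along the way intersects F.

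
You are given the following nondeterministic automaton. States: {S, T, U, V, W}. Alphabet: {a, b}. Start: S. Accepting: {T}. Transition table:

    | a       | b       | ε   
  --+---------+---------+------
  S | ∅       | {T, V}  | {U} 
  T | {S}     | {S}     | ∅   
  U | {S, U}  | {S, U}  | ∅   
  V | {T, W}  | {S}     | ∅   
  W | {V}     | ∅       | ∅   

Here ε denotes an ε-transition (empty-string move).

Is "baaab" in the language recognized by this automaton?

Start: ε-closure({S}) = {S, U}.
Read 'b': {S, U} → {S, T, U, V}.
Read 'a': {S, T, U, V} → {S, T, U, W}.
Read 'a': {S, T, U, W} → {S, U, V}.
Read 'a': {S, U, V} → {S, T, U, W}.
Read 'b': {S, T, U, W} → {S, T, U, V}.
The final set {S, T, U, V} contains the accepting state T.

Yes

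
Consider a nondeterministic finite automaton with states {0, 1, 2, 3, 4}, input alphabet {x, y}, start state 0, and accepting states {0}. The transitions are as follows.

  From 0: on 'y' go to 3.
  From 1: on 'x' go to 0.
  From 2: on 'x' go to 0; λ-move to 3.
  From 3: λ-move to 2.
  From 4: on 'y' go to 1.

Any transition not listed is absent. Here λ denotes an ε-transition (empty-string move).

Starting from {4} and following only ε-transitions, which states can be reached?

{4}

Begin with {4}.
No ε-moves leave this set, so the closure equals the set itself.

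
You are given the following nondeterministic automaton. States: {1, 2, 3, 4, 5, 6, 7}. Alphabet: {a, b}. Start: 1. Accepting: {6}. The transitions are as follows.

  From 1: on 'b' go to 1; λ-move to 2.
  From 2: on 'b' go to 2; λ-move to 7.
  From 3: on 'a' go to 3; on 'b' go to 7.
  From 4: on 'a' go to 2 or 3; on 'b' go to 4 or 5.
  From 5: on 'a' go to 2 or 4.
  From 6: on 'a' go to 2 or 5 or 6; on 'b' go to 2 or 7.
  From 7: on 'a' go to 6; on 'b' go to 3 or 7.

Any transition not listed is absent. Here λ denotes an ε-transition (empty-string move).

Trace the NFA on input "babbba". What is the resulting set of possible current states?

{3, 6}

Start: ε-closure({1}) = {1, 2, 7}.
Read 'b': 1→{1}, 2→{2}, 7→{3, 7}; now {1, 2, 3, 7}.
Read 'a': 1→∅, 2→∅, 3→{3}, 7→{6}; now {3, 6}.
Read 'b': 3→{7}, 6→{2, 7}; now {2, 7}.
Read 'b': 2→{2}, 7→{3, 7}; now {2, 3, 7}.
Read 'b': 2→{2}, 3→{7}, 7→{3, 7}; now {2, 3, 7}.
Read 'a': 2→∅, 3→{3}, 7→{6}; now {3, 6}.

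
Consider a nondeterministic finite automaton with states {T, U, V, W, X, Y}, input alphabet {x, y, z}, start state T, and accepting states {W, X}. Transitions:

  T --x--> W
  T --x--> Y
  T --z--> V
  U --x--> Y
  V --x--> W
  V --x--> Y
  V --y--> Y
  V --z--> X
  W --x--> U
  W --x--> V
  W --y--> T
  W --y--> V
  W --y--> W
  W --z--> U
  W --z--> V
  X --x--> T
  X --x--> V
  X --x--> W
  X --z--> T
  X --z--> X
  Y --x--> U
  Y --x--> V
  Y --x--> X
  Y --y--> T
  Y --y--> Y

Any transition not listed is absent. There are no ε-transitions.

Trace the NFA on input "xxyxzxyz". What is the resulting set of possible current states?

{U, V, X}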